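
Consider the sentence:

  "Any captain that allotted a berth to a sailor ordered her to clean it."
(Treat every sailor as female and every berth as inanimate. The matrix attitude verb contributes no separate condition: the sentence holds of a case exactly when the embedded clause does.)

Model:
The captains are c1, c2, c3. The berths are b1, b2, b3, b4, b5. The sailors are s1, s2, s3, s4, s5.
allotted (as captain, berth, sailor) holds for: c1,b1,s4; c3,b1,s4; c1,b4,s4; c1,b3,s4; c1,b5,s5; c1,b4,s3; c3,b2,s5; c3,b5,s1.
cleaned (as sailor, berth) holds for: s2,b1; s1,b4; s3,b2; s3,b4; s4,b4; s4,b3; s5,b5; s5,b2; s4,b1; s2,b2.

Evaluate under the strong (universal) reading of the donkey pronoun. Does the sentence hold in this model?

"her" takes "a sailor" as antecedent and "it" takes "a berth"; both are donkey pronouns co-varying with the restrictor.
Strong reading: for every (c,b,s) with allotted(c,b,s), cleaned(s,b).
Restrictor triples: (c1,b1,s4)→cleaned(s4,b1) ✓  (c1,b3,s4)→cleaned(s4,b3) ✓  (c1,b4,s3)→cleaned(s3,b4) ✓  (c1,b4,s4)→cleaned(s4,b4) ✓  (c1,b5,s5)→cleaned(s5,b5) ✓  (c3,b1,s4)→cleaned(s4,b1) ✓  (c3,b2,s5)→cleaned(s5,b2) ✓  (c3,b5,s1)→cleaned(s1,b5) ✗
Counterexample: (c3,b5,s1) — cleaned(s1,b5) does not hold.

False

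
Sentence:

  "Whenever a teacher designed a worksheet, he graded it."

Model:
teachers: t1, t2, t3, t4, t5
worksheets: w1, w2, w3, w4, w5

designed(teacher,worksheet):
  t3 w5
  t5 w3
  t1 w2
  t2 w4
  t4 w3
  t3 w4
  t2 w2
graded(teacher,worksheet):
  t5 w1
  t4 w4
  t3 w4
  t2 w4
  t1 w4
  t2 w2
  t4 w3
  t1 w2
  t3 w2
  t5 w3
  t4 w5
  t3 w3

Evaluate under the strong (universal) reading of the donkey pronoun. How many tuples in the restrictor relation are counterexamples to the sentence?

1

"it" takes "a worksheet" as antecedent — a donkey pronoun bound across the clause boundary.
Strong reading: for every (t,w) with designed(t,w), graded(t,w).
Restrictor pairs: (t1,w2) ✓  (t2,w2) ✓  (t2,w4) ✓  (t3,w4) ✓  (t3,w5) ✗  (t4,w3) ✓  (t5,w3) ✓
Counterexamples (restrictor pairs failing the scope): 1.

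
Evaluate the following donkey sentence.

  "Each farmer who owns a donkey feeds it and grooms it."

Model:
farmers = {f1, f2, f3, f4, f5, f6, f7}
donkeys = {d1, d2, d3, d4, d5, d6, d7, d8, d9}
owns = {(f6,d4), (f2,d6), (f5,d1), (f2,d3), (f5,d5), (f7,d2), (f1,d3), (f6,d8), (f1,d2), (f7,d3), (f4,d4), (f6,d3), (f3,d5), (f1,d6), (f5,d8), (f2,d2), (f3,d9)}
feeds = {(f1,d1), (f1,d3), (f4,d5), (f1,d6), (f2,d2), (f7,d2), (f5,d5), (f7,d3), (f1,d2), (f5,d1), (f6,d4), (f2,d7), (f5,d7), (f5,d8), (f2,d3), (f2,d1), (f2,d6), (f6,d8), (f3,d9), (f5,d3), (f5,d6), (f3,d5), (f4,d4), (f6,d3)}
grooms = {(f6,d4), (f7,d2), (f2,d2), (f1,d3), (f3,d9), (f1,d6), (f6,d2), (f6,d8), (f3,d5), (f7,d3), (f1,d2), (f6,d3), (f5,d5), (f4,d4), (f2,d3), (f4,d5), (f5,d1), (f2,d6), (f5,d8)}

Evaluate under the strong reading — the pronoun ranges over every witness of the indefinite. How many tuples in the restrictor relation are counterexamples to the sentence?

0

"it" takes "a donkey" as antecedent — a donkey pronoun bound across the clause boundary.
Strong reading: for every (f,d) with owns(f,d), feeds(f,d) ∧ grooms(f,d).
Restrictor pairs: (f1,d2) ✓  (f1,d3) ✓  (f1,d6) ✓  (f2,d2) ✓  (f2,d3) ✓  (f2,d6) ✓  (f3,d5) ✓  (f3,d9) ✓  (f4,d4) ✓  (f5,d1) ✓  (f5,d5) ✓  (f5,d8) ✓  (f6,d3) ✓  (f6,d4) ✓  (f6,d8) ✓  (f7,d2) ✓  (f7,d3) ✓
Counterexamples (restrictor pairs failing the scope): 0.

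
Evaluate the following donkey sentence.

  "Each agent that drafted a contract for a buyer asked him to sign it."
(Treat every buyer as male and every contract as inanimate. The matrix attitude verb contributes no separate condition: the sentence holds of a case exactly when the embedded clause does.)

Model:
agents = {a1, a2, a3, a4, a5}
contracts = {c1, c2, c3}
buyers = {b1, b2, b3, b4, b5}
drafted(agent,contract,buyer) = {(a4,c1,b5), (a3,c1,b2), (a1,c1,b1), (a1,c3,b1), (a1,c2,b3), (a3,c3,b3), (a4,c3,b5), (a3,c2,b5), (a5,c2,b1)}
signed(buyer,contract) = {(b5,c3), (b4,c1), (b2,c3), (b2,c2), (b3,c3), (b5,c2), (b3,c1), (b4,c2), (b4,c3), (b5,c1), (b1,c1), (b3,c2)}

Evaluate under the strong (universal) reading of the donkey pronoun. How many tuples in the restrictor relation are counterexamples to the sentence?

3

"him" takes "a buyer" as antecedent and "it" takes "a contract"; both are donkey pronouns co-varying with the restrictor.
Strong reading: for every (a,c,b) with drafted(a,c,b), signed(b,c).
Restrictor triples: (a1,c1,b1)→signed(b1,c1) ✓  (a1,c2,b3)→signed(b3,c2) ✓  (a1,c3,b1)→signed(b1,c3) ✗  (a3,c1,b2)→signed(b2,c1) ✗  (a3,c2,b5)→signed(b5,c2) ✓  (a3,c3,b3)→signed(b3,c3) ✓  (a4,c1,b5)→signed(b5,c1) ✓  (a4,c3,b5)→signed(b5,c3) ✓  (a5,c2,b1)→signed(b1,c2) ✗
Counterexamples (restrictor triples failing the scope): 3.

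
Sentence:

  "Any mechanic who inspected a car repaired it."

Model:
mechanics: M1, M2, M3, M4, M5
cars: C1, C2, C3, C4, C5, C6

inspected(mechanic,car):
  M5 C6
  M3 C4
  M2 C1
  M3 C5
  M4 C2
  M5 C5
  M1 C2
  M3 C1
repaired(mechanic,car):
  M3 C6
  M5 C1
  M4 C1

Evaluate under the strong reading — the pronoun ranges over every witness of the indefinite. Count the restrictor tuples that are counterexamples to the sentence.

"it" takes "a car" as antecedent — a donkey pronoun bound across the clause boundary.
Strong reading: for every (m,c) with inspected(m,c), repaired(m,c).
Restrictor pairs: (M1,C2) ✗  (M2,C1) ✗  (M3,C1) ✗  (M3,C4) ✗  (M3,C5) ✗  (M4,C2) ✗  (M5,C5) ✗  (M5,C6) ✗
Counterexamples (restrictor pairs failing the scope): 8.

8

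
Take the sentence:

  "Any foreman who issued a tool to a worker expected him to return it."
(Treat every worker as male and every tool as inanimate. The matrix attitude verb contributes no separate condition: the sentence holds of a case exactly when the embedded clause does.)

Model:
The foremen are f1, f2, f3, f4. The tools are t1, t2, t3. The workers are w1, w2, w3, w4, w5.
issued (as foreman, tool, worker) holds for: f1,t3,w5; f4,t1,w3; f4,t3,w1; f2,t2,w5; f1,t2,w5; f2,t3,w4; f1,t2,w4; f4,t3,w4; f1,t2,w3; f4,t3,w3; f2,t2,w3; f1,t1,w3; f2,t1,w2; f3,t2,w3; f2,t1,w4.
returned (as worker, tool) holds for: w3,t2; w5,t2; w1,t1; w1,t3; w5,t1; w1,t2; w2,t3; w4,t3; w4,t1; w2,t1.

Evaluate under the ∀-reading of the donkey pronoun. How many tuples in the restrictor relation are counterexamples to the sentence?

5

"him" takes "a worker" as antecedent and "it" takes "a tool"; both are donkey pronouns co-varying with the restrictor.
Strong reading: for every (f,t,w) with issued(f,t,w), returned(w,t).
Restrictor triples: (f1,t1,w3)→returned(w3,t1) ✗  (f1,t2,w3)→returned(w3,t2) ✓  (f1,t2,w4)→returned(w4,t2) ✗  (f1,t2,w5)→returned(w5,t2) ✓  (f1,t3,w5)→returned(w5,t3) ✗  (f2,t1,w2)→returned(w2,t1) ✓  (f2,t1,w4)→returned(w4,t1) ✓  (f2,t2,w3)→returned(w3,t2) ✓  (f2,t2,w5)→returned(w5,t2) ✓  (f2,t3,w4)→returned(w4,t3) ✓  (f3,t2,w3)→returned(w3,t2) ✓  (f4,t1,w3)→returned(w3,t1) ✗  (f4,t3,w1)→returned(w1,t3) ✓  (f4,t3,w3)→returned(w3,t3) ✗  (f4,t3,w4)→returned(w4,t3) ✓
Counterexamples (restrictor triples failing the scope): 5.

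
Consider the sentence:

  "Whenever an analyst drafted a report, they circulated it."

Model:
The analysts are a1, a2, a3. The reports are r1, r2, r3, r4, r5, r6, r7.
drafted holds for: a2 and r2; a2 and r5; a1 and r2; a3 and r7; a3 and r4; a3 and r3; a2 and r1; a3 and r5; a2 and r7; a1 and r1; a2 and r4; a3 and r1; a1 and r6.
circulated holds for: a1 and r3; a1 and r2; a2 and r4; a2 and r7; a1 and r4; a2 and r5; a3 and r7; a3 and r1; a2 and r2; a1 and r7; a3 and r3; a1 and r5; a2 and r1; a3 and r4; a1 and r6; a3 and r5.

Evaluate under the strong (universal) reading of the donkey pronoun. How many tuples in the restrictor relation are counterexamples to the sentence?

"it" takes "a report" as antecedent — a donkey pronoun bound across the clause boundary.
Strong reading: for every (a,r) with drafted(a,r), circulated(a,r).
Restrictor pairs: (a1,r1) ✗  (a1,r2) ✓  (a1,r6) ✓  (a2,r1) ✓  (a2,r2) ✓  (a2,r4) ✓  (a2,r5) ✓  (a2,r7) ✓  (a3,r1) ✓  (a3,r3) ✓  (a3,r4) ✓  (a3,r5) ✓  (a3,r7) ✓
Counterexamples (restrictor pairs failing the scope): 1.

1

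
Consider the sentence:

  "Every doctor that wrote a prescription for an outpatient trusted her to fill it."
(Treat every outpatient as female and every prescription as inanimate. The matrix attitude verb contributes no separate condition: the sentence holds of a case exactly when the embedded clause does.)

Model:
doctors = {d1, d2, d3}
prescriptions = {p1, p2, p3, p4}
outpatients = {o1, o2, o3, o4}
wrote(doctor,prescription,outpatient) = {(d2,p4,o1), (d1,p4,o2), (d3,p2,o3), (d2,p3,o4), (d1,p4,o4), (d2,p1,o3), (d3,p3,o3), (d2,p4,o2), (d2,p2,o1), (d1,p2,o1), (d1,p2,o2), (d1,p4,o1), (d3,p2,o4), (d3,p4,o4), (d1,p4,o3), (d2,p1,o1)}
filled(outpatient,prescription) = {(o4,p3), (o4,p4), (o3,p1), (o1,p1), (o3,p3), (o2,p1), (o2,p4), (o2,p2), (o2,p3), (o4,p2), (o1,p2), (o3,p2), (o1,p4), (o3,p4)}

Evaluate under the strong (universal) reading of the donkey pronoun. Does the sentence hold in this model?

True

"her" takes "an outpatient" as antecedent and "it" takes "a prescription"; both are donkey pronouns co-varying with the restrictor.
Strong reading: for every (d,p,o) with wrote(d,p,o), filled(o,p).
Restrictor triples: (d1,p2,o1)→filled(o1,p2) ✓  (d1,p2,o2)→filled(o2,p2) ✓  (d1,p4,o1)→filled(o1,p4) ✓  (d1,p4,o2)→filled(o2,p4) ✓  (d1,p4,o3)→filled(o3,p4) ✓  (d1,p4,o4)→filled(o4,p4) ✓  (d2,p1,o1)→filled(o1,p1) ✓  (d2,p1,o3)→filled(o3,p1) ✓  (d2,p2,o1)→filled(o1,p2) ✓  (d2,p3,o4)→filled(o4,p3) ✓  (d2,p4,o1)→filled(o1,p4) ✓  (d2,p4,o2)→filled(o2,p4) ✓  (d3,p2,o3)→filled(o3,p2) ✓  (d3,p2,o4)→filled(o4,p2) ✓  (d3,p3,o3)→filled(o3,p3) ✓  (d3,p4,o4)→filled(o4,p4) ✓
Every restrictor triple satisfies the scope.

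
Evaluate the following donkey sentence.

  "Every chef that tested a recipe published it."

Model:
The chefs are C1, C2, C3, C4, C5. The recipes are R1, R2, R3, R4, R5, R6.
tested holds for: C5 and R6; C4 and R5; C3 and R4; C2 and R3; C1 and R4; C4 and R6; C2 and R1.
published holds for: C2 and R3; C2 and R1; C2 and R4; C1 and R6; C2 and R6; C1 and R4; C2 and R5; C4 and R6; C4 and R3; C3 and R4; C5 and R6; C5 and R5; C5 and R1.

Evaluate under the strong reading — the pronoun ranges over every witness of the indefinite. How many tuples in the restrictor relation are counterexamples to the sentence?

"it" takes "a recipe" as antecedent — a donkey pronoun bound across the clause boundary.
Strong reading: for every (c,r) with tested(c,r), published(c,r).
Restrictor pairs: (C1,R4) ✓  (C2,R1) ✓  (C2,R3) ✓  (C3,R4) ✓  (C4,R5) ✗  (C4,R6) ✓  (C5,R6) ✓
Counterexamples (restrictor pairs failing the scope): 1.

1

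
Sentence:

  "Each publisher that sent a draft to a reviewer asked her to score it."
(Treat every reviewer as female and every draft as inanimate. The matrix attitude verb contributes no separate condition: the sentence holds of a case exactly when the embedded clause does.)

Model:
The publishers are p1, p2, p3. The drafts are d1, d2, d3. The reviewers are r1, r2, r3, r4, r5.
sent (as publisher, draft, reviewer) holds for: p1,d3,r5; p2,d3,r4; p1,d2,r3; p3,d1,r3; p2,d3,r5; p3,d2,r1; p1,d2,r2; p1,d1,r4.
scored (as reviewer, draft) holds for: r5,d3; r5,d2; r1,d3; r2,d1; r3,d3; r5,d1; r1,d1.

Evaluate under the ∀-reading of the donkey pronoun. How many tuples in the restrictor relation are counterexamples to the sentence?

"her" takes "a reviewer" as antecedent and "it" takes "a draft"; both are donkey pronouns co-varying with the restrictor.
Strong reading: for every (p,d,r) with sent(p,d,r), scored(r,d).
Restrictor triples: (p1,d1,r4)→scored(r4,d1) ✗  (p1,d2,r2)→scored(r2,d2) ✗  (p1,d2,r3)→scored(r3,d2) ✗  (p1,d3,r5)→scored(r5,d3) ✓  (p2,d3,r4)→scored(r4,d3) ✗  (p2,d3,r5)→scored(r5,d3) ✓  (p3,d1,r3)→scored(r3,d1) ✗  (p3,d2,r1)→scored(r1,d2) ✗
Counterexamples (restrictor triples failing the scope): 6.

6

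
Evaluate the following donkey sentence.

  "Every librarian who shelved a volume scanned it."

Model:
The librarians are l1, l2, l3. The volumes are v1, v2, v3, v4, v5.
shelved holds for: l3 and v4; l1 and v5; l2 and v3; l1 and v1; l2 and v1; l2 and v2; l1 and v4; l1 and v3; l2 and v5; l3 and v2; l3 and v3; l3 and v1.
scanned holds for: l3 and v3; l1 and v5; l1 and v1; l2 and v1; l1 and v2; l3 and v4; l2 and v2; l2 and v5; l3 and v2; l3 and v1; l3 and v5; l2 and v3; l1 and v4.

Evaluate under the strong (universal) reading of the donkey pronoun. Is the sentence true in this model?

False

"it" takes "a volume" as antecedent — a donkey pronoun bound across the clause boundary.
Strong reading: for every (l,v) with shelved(l,v), scanned(l,v).
Restrictor pairs: (l1,v1) ✓  (l1,v3) ✗  (l1,v4) ✓  (l1,v5) ✓  (l2,v1) ✓  (l2,v2) ✓  (l2,v3) ✓  (l2,v5) ✓  (l3,v1) ✓  (l3,v2) ✓  (l3,v3) ✓  (l3,v4) ✓
Counterexample: (l1,v3) is in shelved but fails the scope.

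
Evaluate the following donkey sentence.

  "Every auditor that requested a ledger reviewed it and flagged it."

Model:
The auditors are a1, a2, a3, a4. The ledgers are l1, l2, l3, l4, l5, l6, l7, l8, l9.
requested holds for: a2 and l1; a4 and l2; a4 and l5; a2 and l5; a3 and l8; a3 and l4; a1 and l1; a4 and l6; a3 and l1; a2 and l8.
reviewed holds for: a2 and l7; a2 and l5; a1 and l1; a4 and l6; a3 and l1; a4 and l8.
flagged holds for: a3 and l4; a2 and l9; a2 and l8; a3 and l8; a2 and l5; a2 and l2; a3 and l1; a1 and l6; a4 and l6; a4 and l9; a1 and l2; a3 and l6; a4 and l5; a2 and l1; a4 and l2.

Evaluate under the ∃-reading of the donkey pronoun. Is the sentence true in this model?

"it" takes "a ledger" as antecedent — a donkey pronoun bound across the clause boundary.
Weak reading: every auditor a with some requested-ledger has at least one requested-ledger l such that reviewed(a,l) ∧ flagged(a,l).
Per auditor: a1:✗  a2:✓  a3:✓  a4:✓
a1 has no witness among its requested-ledgers.

False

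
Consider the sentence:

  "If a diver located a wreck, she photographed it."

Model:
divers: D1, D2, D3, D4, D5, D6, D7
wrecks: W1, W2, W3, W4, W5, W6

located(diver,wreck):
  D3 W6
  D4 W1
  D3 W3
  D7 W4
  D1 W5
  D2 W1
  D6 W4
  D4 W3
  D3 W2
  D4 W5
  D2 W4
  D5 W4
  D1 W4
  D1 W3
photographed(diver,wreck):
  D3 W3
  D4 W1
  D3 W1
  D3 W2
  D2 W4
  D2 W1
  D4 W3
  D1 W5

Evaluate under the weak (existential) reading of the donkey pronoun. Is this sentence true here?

"it" takes "a wreck" as antecedent — a donkey pronoun bound across the clause boundary.
Weak reading: every diver d with some located-wreck has at least one located-wreck w such that photographed(d,w).
Per diver: D1:✓  D2:✓  D3:✓  D4:✓  D5:✗  D6:✗  D7:✗
D5 has no witness among its located-wrecks.

False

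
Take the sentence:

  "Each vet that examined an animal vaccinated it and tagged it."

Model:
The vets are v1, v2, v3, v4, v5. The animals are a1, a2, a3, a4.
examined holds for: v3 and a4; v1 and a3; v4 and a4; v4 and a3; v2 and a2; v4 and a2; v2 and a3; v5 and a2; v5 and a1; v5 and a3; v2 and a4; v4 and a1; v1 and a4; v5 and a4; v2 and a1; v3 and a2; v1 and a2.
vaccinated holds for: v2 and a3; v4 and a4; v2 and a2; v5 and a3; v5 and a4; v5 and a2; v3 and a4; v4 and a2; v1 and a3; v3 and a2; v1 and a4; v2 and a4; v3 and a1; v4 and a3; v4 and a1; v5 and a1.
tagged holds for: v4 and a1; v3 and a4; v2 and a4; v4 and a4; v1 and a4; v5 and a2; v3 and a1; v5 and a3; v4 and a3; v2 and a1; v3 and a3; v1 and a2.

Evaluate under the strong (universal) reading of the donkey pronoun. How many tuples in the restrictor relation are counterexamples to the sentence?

9

"it" takes "an animal" as antecedent — a donkey pronoun bound across the clause boundary.
Strong reading: for every (v,a) with examined(v,a), vaccinated(v,a) ∧ tagged(v,a).
Restrictor pairs: (v1,a2) ✗  (v1,a3) ✗  (v1,a4) ✓  (v2,a1) ✗  (v2,a2) ✗  (v2,a3) ✗  (v2,a4) ✓  (v3,a2) ✗  (v3,a4) ✓  (v4,a1) ✓  (v4,a2) ✗  (v4,a3) ✓  (v4,a4) ✓  (v5,a1) ✗  (v5,a2) ✓  (v5,a3) ✓  (v5,a4) ✗
Counterexamples (restrictor pairs failing the scope): 9.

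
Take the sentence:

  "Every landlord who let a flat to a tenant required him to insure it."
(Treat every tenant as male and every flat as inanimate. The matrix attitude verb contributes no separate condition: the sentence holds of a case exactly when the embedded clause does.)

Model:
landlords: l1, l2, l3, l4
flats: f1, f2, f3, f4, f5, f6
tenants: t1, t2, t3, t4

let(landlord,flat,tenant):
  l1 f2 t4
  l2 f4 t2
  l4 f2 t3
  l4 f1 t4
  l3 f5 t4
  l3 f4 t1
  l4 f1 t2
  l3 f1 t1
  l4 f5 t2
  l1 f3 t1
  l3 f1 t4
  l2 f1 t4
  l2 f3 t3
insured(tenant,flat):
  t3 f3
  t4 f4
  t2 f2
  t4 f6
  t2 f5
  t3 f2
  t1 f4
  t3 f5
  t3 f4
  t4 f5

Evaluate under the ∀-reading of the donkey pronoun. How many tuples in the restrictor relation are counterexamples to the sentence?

8

"him" takes "a tenant" as antecedent and "it" takes "a flat"; both are donkey pronouns co-varying with the restrictor.
Strong reading: for every (l,f,t) with let(l,f,t), insured(t,f).
Restrictor triples: (l1,f2,t4)→insured(t4,f2) ✗  (l1,f3,t1)→insured(t1,f3) ✗  (l2,f1,t4)→insured(t4,f1) ✗  (l2,f3,t3)→insured(t3,f3) ✓  (l2,f4,t2)→insured(t2,f4) ✗  (l3,f1,t1)→insured(t1,f1) ✗  (l3,f1,t4)→insured(t4,f1) ✗  (l3,f4,t1)→insured(t1,f4) ✓  (l3,f5,t4)→insured(t4,f5) ✓  (l4,f1,t2)→insured(t2,f1) ✗  (l4,f1,t4)→insured(t4,f1) ✗  (l4,f2,t3)→insured(t3,f2) ✓  (l4,f5,t2)→insured(t2,f5) ✓
Counterexamples (restrictor triples failing the scope): 8.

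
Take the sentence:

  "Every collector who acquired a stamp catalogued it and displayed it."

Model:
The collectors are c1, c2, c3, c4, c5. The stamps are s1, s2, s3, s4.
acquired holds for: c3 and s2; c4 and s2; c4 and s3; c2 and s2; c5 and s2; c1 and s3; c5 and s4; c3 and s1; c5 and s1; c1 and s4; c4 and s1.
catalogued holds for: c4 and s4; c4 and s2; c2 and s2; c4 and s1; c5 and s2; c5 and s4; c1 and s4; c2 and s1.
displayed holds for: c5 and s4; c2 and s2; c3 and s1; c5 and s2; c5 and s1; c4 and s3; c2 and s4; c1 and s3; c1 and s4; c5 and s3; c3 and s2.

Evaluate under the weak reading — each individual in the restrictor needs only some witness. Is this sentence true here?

"it" takes "a stamp" as antecedent — a donkey pronoun bound across the clause boundary.
Weak reading: every collector c with some acquired-stamp has at least one acquired-stamp s such that catalogued(c,s) ∧ displayed(c,s).
Per collector: c1:✓  c2:✓  c3:✗  c4:✗  c5:✓
c3 has no witness among its acquired-stamps.

False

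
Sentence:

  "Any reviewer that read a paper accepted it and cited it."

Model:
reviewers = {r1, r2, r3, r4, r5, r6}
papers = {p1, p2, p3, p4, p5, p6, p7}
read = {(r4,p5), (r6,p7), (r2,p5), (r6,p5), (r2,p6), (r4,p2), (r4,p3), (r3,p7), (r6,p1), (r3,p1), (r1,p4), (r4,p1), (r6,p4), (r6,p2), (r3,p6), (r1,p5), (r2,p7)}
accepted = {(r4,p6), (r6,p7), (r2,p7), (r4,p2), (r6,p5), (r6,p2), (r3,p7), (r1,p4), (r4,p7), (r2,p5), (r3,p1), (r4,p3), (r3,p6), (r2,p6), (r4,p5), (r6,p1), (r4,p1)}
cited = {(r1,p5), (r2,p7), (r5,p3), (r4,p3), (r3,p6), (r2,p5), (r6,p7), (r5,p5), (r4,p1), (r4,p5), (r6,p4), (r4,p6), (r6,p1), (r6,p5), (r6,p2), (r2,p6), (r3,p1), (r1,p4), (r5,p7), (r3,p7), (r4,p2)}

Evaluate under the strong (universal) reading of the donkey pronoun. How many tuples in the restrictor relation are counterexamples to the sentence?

2

"it" takes "a paper" as antecedent — a donkey pronoun bound across the clause boundary.
Strong reading: for every (r,p) with read(r,p), accepted(r,p) ∧ cited(r,p).
Restrictor pairs: (r1,p4) ✓  (r1,p5) ✗  (r2,p5) ✓  (r2,p6) ✓  (r2,p7) ✓  (r3,p1) ✓  (r3,p6) ✓  (r3,p7) ✓  (r4,p1) ✓  (r4,p2) ✓  (r4,p3) ✓  (r4,p5) ✓  (r6,p1) ✓  (r6,p2) ✓  (r6,p4) ✗  (r6,p5) ✓  (r6,p7) ✓
Counterexamples (restrictor pairs failing the scope): 2.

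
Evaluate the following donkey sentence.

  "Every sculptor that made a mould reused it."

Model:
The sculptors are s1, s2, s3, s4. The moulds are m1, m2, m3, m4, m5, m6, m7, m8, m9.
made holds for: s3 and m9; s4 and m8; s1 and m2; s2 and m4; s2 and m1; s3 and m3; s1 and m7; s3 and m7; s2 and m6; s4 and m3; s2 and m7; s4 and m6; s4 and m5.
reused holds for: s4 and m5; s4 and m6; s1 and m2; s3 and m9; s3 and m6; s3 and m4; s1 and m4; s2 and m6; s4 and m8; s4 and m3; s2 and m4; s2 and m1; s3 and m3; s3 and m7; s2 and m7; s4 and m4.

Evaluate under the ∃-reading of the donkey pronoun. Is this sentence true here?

True

"it" takes "a mould" as antecedent — a donkey pronoun bound across the clause boundary.
Weak reading: every sculptor s with some made-mould has at least one made-mould m such that reused(s,m).
Per sculptor: s1:✓  s2:✓  s3:✓  s4:✓
Every sculptor in the restrictor has a witness.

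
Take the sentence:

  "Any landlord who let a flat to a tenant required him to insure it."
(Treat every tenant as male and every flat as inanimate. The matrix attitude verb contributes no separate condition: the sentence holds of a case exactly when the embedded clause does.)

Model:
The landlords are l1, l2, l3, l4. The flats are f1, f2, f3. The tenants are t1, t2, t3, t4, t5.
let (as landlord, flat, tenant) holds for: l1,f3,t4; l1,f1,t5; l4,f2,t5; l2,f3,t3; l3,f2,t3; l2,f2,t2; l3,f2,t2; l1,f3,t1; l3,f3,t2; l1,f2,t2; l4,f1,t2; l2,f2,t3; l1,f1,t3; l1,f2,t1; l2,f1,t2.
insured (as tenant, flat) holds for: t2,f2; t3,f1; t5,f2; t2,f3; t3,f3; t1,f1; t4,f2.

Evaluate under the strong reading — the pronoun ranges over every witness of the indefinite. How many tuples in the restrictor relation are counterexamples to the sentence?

8

"him" takes "a tenant" as antecedent and "it" takes "a flat"; both are donkey pronouns co-varying with the restrictor.
Strong reading: for every (l,f,t) with let(l,f,t), insured(t,f).
Restrictor triples: (l1,f1,t3)→insured(t3,f1) ✓  (l1,f1,t5)→insured(t5,f1) ✗  (l1,f2,t1)→insured(t1,f2) ✗  (l1,f2,t2)→insured(t2,f2) ✓  (l1,f3,t1)→insured(t1,f3) ✗  (l1,f3,t4)→insured(t4,f3) ✗  (l2,f1,t2)→insured(t2,f1) ✗  (l2,f2,t2)→insured(t2,f2) ✓  (l2,f2,t3)→insured(t3,f2) ✗  (l2,f3,t3)→insured(t3,f3) ✓  (l3,f2,t2)→insured(t2,f2) ✓  (l3,f2,t3)→insured(t3,f2) ✗  (l3,f3,t2)→insured(t2,f3) ✓  (l4,f1,t2)→insured(t2,f1) ✗  (l4,f2,t5)→insured(t5,f2) ✓
Counterexamples (restrictor triples failing the scope): 8.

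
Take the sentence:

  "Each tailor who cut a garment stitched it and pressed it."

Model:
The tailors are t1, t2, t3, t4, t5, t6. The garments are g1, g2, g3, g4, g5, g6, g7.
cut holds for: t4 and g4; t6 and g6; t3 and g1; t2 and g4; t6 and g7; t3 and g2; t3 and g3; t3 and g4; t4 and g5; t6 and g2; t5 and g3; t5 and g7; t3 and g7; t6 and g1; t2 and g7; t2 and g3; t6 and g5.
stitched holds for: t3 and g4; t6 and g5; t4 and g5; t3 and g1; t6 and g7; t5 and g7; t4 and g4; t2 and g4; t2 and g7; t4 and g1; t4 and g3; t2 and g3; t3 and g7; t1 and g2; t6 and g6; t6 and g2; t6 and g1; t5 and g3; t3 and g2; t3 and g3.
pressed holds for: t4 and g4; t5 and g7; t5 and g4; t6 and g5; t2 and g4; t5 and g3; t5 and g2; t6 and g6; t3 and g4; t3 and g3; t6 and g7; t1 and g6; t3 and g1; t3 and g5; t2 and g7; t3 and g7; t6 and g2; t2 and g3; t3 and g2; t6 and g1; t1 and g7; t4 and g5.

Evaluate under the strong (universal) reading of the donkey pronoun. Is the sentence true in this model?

True

"it" takes "a garment" as antecedent — a donkey pronoun bound across the clause boundary.
Strong reading: for every (t,g) with cut(t,g), stitched(t,g) ∧ pressed(t,g).
Restrictor pairs: (t2,g3) ✓  (t2,g4) ✓  (t2,g7) ✓  (t3,g1) ✓  (t3,g2) ✓  (t3,g3) ✓  (t3,g4) ✓  (t3,g7) ✓  (t4,g4) ✓  (t4,g5) ✓  (t5,g3) ✓  (t5,g7) ✓  (t6,g1) ✓  (t6,g2) ✓  (t6,g5) ✓  (t6,g6) ✓  (t6,g7) ✓
Every restrictor pair satisfies the scope.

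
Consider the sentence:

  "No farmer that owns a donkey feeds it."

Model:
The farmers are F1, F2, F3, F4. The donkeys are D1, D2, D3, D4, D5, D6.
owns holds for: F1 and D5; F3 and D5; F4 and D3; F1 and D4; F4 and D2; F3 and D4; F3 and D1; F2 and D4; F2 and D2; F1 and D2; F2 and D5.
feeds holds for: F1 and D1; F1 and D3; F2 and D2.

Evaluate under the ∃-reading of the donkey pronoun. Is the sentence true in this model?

False

"it" takes "a donkey" as antecedent — a donkey pronoun bound across the clause boundary.
Truth condition: for no (f,d) with owns(f,d) does feeds(f,d) hold.
Restrictor pairs — does the scope hold? (F1,D2):fails  (F1,D4):fails  (F1,D5):fails  (F2,D2):holds  (F2,D4):fails  (F2,D5):fails  (F3,D1):fails  (F3,D4):fails  (F3,D5):fails  (F4,D2):fails  (F4,D3):fails
Scope holds for 1 pair(s), so the sentence is false.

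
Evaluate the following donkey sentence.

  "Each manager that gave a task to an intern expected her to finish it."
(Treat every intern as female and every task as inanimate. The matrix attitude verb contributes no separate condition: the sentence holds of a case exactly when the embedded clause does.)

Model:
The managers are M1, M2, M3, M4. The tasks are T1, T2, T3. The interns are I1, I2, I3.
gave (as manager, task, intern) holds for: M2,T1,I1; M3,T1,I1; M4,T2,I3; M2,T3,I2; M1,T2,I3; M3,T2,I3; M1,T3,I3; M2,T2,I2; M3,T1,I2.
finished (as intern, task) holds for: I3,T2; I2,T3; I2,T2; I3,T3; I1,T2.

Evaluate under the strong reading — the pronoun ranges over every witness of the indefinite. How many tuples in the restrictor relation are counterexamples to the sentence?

3

"her" takes "an intern" as antecedent and "it" takes "a task"; both are donkey pronouns co-varying with the restrictor.
Strong reading: for every (m,t,i) with gave(m,t,i), finished(i,t).
Restrictor triples: (M1,T2,I3)→finished(I3,T2) ✓  (M1,T3,I3)→finished(I3,T3) ✓  (M2,T1,I1)→finished(I1,T1) ✗  (M2,T2,I2)→finished(I2,T2) ✓  (M2,T3,I2)→finished(I2,T3) ✓  (M3,T1,I1)→finished(I1,T1) ✗  (M3,T1,I2)→finished(I2,T1) ✗  (M3,T2,I3)→finished(I3,T2) ✓  (M4,T2,I3)→finished(I3,T2) ✓
Counterexamples (restrictor triples failing the scope): 3.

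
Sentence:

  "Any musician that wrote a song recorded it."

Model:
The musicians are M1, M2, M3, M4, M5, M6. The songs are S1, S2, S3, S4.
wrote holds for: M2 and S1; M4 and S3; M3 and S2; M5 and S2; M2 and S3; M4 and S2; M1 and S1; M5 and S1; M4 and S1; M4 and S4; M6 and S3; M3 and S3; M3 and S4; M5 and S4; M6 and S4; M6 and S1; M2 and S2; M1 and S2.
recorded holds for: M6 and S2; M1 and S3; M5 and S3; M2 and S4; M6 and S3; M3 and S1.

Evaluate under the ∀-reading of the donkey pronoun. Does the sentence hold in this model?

"it" takes "a song" as antecedent — a donkey pronoun bound across the clause boundary.
Strong reading: for every (m,s) with wrote(m,s), recorded(m,s).
Restrictor pairs: (M1,S1) ✗  (M1,S2) ✗  (M2,S1) ✗  (M2,S2) ✗  (M2,S3) ✗  (M3,S2) ✗  (M3,S3) ✗  (M3,S4) ✗  (M4,S1) ✗  (M4,S2) ✗  (M4,S3) ✗  (M4,S4) ✗  (M5,S1) ✗  (M5,S2) ✗  (M5,S4) ✗  (M6,S1) ✗  (M6,S3) ✓  (M6,S4) ✗
Counterexample: (M1,S1) is in wrote but fails the scope.

False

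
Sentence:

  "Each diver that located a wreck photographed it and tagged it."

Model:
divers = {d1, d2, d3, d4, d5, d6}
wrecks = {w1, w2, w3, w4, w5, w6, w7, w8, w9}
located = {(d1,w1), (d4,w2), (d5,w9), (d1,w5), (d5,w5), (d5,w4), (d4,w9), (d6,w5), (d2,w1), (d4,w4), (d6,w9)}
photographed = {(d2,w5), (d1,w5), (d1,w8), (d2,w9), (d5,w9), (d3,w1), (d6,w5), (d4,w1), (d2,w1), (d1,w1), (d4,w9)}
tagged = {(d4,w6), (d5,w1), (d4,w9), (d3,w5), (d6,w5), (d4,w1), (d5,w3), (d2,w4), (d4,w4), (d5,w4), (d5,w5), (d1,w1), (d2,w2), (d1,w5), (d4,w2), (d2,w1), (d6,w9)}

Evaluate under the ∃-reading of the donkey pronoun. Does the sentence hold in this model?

False

"it" takes "a wreck" as antecedent — a donkey pronoun bound across the clause boundary.
Weak reading: every diver d with some located-wreck has at least one located-wreck w such that photographed(d,w) ∧ tagged(d,w).
Per diver: d1:✓  d2:✓  d4:✓  d5:✗  d6:✓
d5 has no witness among its located-wrecks.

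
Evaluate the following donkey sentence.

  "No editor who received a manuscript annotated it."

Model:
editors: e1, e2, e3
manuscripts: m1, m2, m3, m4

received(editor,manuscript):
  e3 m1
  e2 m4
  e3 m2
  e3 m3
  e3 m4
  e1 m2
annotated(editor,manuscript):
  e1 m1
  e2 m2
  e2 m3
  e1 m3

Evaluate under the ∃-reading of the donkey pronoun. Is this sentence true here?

"it" takes "a manuscript" as antecedent — a donkey pronoun bound across the clause boundary.
Truth condition: for no (e,m) with received(e,m) does annotated(e,m) hold.
Restrictor pairs — does the scope hold? (e1,m2):fails  (e2,m4):fails  (e3,m1):fails  (e3,m2):fails  (e3,m3):fails  (e3,m4):fails
Scope holds for no restrictor pair, so the sentence is true.

True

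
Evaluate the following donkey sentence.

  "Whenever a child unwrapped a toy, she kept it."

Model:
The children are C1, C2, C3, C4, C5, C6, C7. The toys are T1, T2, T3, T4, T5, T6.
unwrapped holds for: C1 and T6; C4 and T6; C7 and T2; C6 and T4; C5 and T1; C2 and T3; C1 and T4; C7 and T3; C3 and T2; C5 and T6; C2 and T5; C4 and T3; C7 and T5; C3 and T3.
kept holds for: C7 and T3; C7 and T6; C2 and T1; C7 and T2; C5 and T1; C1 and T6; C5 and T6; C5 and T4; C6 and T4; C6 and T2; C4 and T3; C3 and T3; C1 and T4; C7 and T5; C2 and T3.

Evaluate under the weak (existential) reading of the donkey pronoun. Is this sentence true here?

"it" takes "a toy" as antecedent — a donkey pronoun bound across the clause boundary.
Weak reading: every child c with some unwrapped-toy has at least one unwrapped-toy t such that kept(c,t).
Per child: C1:✓  C2:✓  C3:✓  C4:✓  C5:✓  C6:✓  C7:✓
Every child in the restrictor has a witness.

True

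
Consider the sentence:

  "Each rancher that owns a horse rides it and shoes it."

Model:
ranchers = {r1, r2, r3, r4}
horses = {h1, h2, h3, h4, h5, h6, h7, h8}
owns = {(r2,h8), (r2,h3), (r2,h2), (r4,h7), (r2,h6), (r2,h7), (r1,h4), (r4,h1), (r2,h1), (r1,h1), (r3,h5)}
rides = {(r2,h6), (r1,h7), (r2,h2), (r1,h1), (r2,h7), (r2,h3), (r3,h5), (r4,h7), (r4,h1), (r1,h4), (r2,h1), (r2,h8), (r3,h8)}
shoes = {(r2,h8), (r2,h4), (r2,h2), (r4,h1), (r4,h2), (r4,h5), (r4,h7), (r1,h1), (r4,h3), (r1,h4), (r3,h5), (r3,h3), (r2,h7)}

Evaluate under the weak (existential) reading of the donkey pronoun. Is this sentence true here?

"it" takes "a horse" as antecedent — a donkey pronoun bound across the clause boundary.
Weak reading: every rancher r with some owns-horse has at least one owns-horse h such that rides(r,h) ∧ shoes(r,h).
Per rancher: r1:✓  r2:✓  r3:✓  r4:✓
Every rancher in the restrictor has a witness.

True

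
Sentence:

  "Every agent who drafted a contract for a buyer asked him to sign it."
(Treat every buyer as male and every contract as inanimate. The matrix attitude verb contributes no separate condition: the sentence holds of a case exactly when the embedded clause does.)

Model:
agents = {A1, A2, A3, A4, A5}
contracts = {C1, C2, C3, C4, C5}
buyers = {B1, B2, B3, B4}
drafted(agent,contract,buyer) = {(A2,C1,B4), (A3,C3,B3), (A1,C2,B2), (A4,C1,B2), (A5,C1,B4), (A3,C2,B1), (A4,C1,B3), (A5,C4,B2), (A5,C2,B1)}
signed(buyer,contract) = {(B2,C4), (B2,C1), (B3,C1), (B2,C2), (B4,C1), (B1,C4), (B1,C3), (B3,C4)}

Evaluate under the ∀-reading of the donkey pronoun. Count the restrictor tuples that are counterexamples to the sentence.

3

"him" takes "a buyer" as antecedent and "it" takes "a contract"; both are donkey pronouns co-varying with the restrictor.
Strong reading: for every (a,c,b) with drafted(a,c,b), signed(b,c).
Restrictor triples: (A1,C2,B2)→signed(B2,C2) ✓  (A2,C1,B4)→signed(B4,C1) ✓  (A3,C2,B1)→signed(B1,C2) ✗  (A3,C3,B3)→signed(B3,C3) ✗  (A4,C1,B2)→signed(B2,C1) ✓  (A4,C1,B3)→signed(B3,C1) ✓  (A5,C1,B4)→signed(B4,C1) ✓  (A5,C2,B1)→signed(B1,C2) ✗  (A5,C4,B2)→signed(B2,C4) ✓
Counterexamples (restrictor triples failing the scope): 3.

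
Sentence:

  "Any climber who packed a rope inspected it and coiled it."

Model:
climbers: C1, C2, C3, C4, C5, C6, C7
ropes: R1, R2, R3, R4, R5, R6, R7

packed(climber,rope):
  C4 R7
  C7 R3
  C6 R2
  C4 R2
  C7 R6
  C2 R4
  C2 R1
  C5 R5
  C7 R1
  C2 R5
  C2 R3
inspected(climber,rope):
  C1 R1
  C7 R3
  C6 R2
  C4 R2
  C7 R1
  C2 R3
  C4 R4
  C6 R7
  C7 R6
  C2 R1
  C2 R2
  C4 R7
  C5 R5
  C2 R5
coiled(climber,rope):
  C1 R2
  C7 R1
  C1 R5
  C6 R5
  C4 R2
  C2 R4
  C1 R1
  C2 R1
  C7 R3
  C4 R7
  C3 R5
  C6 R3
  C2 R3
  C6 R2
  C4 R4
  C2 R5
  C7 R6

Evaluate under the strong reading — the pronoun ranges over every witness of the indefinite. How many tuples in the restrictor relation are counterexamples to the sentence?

"it" takes "a rope" as antecedent — a donkey pronoun bound across the clause boundary.
Strong reading: for every (c,r) with packed(c,r), inspected(c,r) ∧ coiled(c,r).
Restrictor pairs: (C2,R1) ✓  (C2,R3) ✓  (C2,R4) ✗  (C2,R5) ✓  (C4,R2) ✓  (C4,R7) ✓  (C5,R5) ✗  (C6,R2) ✓  (C7,R1) ✓  (C7,R3) ✓  (C7,R6) ✓
Counterexamples (restrictor pairs failing the scope): 2.

2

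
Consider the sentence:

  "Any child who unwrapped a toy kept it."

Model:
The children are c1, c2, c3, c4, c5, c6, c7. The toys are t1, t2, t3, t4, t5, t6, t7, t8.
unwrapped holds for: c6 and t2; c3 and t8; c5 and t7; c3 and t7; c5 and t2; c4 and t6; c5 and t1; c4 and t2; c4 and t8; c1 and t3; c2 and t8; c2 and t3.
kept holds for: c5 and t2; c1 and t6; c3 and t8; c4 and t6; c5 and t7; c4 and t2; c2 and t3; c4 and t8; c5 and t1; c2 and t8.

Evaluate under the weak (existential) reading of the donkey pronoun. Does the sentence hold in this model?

"it" takes "a toy" as antecedent — a donkey pronoun bound across the clause boundary.
Weak reading: every child c with some unwrapped-toy has at least one unwrapped-toy t such that kept(c,t).
Per child: c1:✗  c2:✓  c3:✓  c4:✓  c5:✓  c6:✗
c1 has no witness among its unwrapped-toys.

False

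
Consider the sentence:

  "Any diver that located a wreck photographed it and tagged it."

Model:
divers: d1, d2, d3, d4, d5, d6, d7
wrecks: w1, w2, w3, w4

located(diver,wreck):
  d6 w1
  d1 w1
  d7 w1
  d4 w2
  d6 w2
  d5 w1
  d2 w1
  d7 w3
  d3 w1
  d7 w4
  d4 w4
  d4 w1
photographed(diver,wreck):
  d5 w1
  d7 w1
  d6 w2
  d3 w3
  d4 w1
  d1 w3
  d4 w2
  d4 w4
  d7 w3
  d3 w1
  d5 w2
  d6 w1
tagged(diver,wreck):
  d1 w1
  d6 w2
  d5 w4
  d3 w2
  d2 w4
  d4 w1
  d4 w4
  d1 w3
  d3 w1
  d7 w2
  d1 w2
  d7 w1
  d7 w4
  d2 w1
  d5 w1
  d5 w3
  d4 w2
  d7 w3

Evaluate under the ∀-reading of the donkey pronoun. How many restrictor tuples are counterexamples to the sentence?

4

"it" takes "a wreck" as antecedent — a donkey pronoun bound across the clause boundary.
Strong reading: for every (d,w) with located(d,w), photographed(d,w) ∧ tagged(d,w).
Restrictor pairs: (d1,w1) ✗  (d2,w1) ✗  (d3,w1) ✓  (d4,w1) ✓  (d4,w2) ✓  (d4,w4) ✓  (d5,w1) ✓  (d6,w1) ✗  (d6,w2) ✓  (d7,w1) ✓  (d7,w3) ✓  (d7,w4) ✗
Counterexamples (restrictor pairs failing the scope): 4.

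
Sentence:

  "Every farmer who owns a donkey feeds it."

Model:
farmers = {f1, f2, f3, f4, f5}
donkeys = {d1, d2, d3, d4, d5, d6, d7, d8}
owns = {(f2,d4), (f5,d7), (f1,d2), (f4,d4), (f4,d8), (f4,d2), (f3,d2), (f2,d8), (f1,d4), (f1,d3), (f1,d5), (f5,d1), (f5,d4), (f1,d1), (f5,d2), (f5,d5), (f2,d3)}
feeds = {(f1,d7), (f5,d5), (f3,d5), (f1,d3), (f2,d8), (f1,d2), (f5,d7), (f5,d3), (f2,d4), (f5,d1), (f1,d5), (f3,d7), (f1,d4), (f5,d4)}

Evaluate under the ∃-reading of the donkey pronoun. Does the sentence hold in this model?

"it" takes "a donkey" as antecedent — a donkey pronoun bound across the clause boundary.
Weak reading: every farmer f with some owns-donkey has at least one owns-donkey d such that feeds(f,d).
Per farmer: f1:✓  f2:✓  f3:✗  f4:✗  f5:✓
f3 has no witness among its owns-donkeys.

False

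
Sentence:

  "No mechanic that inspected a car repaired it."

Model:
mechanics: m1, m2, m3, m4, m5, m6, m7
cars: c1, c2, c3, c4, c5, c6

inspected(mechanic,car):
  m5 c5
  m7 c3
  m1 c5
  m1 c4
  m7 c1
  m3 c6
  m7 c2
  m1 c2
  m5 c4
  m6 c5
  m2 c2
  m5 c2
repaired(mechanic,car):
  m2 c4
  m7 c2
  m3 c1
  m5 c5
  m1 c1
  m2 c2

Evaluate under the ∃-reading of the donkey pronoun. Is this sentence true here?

False

"it" takes "a car" as antecedent — a donkey pronoun bound across the clause boundary.
Truth condition: for no (m,c) with inspected(m,c) does repaired(m,c) hold.
Restrictor pairs — does the scope hold? (m1,c2):fails  (m1,c4):fails  (m1,c5):fails  (m2,c2):holds  (m3,c6):fails  (m5,c2):fails  (m5,c4):fails  (m5,c5):holds  (m6,c5):fails  (m7,c1):fails  (m7,c2):holds  (m7,c3):fails
Scope holds for 3 pair(s), so the sentence is false.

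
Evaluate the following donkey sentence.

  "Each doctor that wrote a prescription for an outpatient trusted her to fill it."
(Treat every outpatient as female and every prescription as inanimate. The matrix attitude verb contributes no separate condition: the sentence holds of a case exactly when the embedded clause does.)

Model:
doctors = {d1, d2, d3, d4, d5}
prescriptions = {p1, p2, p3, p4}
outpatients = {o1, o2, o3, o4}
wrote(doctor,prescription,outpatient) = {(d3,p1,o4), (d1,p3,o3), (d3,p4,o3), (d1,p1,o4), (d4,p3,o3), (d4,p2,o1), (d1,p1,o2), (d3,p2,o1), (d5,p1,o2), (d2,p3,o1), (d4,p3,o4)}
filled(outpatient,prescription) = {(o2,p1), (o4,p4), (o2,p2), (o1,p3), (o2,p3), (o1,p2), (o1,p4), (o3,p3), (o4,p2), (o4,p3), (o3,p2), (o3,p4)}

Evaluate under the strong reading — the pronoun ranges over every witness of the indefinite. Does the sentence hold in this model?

"her" takes "an outpatient" as antecedent and "it" takes "a prescription"; both are donkey pronouns co-varying with the restrictor.
Strong reading: for every (d,p,o) with wrote(d,p,o), filled(o,p).
Restrictor triples: (d1,p1,o2)→filled(o2,p1) ✓  (d1,p1,o4)→filled(o4,p1) ✗  (d1,p3,o3)→filled(o3,p3) ✓  (d2,p3,o1)→filled(o1,p3) ✓  (d3,p1,o4)→filled(o4,p1) ✗  (d3,p2,o1)→filled(o1,p2) ✓  (d3,p4,o3)→filled(o3,p4) ✓  (d4,p2,o1)→filled(o1,p2) ✓  (d4,p3,o3)→filled(o3,p3) ✓  (d4,p3,o4)→filled(o4,p3) ✓  (d5,p1,o2)→filled(o2,p1) ✓
Counterexample: (d1,p1,o4) — filled(o4,p1) does not hold.

False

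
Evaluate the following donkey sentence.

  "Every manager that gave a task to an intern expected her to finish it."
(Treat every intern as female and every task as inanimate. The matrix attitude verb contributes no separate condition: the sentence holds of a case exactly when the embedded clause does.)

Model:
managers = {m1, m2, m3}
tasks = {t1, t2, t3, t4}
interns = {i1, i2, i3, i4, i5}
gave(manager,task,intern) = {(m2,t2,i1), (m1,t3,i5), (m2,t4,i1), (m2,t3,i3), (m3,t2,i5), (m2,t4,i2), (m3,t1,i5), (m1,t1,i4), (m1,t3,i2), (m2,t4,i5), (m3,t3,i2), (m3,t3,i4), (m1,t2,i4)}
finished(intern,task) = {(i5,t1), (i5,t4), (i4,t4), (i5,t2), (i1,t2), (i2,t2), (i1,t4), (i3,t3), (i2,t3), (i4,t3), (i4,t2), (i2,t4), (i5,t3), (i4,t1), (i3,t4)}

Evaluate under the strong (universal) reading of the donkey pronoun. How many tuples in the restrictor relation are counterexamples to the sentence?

0

"her" takes "an intern" as antecedent and "it" takes "a task"; both are donkey pronouns co-varying with the restrictor.
Strong reading: for every (m,t,i) with gave(m,t,i), finished(i,t).
Restrictor triples: (m1,t1,i4)→finished(i4,t1) ✓  (m1,t2,i4)→finished(i4,t2) ✓  (m1,t3,i2)→finished(i2,t3) ✓  (m1,t3,i5)→finished(i5,t3) ✓  (m2,t2,i1)→finished(i1,t2) ✓  (m2,t3,i3)→finished(i3,t3) ✓  (m2,t4,i1)→finished(i1,t4) ✓  (m2,t4,i2)→finished(i2,t4) ✓  (m2,t4,i5)→finished(i5,t4) ✓  (m3,t1,i5)→finished(i5,t1) ✓  (m3,t2,i5)→finished(i5,t2) ✓  (m3,t3,i2)→finished(i2,t3) ✓  (m3,t3,i4)→finished(i4,t3) ✓
Counterexamples (restrictor triples failing the scope): 0.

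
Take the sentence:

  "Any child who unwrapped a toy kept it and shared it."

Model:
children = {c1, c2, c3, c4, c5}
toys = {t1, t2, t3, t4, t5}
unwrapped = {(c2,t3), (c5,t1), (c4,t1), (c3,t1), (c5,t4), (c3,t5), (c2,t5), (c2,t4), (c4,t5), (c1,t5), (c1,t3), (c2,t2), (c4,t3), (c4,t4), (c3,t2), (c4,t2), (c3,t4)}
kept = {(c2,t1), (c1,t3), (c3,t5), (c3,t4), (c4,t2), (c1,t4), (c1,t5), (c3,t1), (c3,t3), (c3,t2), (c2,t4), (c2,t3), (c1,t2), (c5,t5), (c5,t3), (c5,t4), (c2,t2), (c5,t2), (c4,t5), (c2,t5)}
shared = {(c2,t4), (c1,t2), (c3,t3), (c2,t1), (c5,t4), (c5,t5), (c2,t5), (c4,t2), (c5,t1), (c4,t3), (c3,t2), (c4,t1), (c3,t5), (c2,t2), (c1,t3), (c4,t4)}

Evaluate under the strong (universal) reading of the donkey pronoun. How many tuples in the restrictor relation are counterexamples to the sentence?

9

"it" takes "a toy" as antecedent — a donkey pronoun bound across the clause boundary.
Strong reading: for every (c,t) with unwrapped(c,t), kept(c,t) ∧ shared(c,t).
Restrictor pairs: (c1,t3) ✓  (c1,t5) ✗  (c2,t2) ✓  (c2,t3) ✗  (c2,t4) ✓  (c2,t5) ✓  (c3,t1) ✗  (c3,t2) ✓  (c3,t4) ✗  (c3,t5) ✓  (c4,t1) ✗  (c4,t2) ✓  (c4,t3) ✗  (c4,t4) ✗  (c4,t5) ✗  (c5,t1) ✗  (c5,t4) ✓
Counterexamples (restrictor pairs failing the scope): 9.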